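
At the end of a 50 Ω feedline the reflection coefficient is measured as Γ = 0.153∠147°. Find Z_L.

Z_L = Z_0·(1 + Γ)/(1 − Γ) = 50·(0.872 + j0.0833)/(1.13 − j0.0833)

Z_L ≈ 38.1 + j6.51 Ω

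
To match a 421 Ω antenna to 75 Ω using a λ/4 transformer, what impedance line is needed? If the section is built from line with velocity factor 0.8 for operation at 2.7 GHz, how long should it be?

Z_qwt ≈ 178 Ω; length ≈ 2.22 cm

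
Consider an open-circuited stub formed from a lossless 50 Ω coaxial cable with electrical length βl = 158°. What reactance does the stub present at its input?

X_in ≈ 124 Ω (inductive)

tan(βl) = -0.404
For an open-circuited stub, Z_in = −jZ_0·cot(βl) = −jZ_0/tan(βl)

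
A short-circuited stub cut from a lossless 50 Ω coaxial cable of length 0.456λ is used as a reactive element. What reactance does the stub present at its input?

βl = 2π × 0.456 = 164°
tan(βl) = -0.284
For a short-circuited stub, Z_in = jZ_0·tan(βl)

X_in ≈ -14.2 Ω (capacitive)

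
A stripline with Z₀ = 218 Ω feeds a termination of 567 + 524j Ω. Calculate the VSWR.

Γ = (Z_L − Z_0)/(Z_L + Z_0) = (349 + j524)/(785 + j524)
|Γ| = 630/944 = 0.667
VSWR = (1 + |Γ|)/(1 − |Γ|) = 1.67/0.333

VSWR ≈ 5.01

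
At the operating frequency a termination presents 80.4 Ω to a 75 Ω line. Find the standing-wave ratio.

Γ = (80.4 − 75)/(80.4 + 75) = 0.0347
VSWR = (1 + 0.0347)/(1 − 0.0347)

VSWR ≈ 1.07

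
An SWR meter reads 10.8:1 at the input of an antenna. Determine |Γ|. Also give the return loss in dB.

|Γ| ≈ 0.831; return loss ≈ 1.61 dB

|Γ| = (S − 1)/(S + 1) = (10.8 − 1)/(10.8 + 1) = 9.8/11.8
RL = −20·log₁₀|Γ| = −20·log₁₀(0.831)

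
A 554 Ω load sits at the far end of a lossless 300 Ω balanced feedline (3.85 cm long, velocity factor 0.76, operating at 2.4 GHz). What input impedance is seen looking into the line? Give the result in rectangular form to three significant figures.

Z_in ≈ 315 + j191 Ω

λ = v/f = 0.76·c / 2.4 GHz = 0.095 m
βl = 2π·l/λ = 2π × 0.405 = 146°
tan(βl) = tan(146°) = -0.677
Z_in = Z_0·(Z_L + jZ_0·tanβl)/(Z_0 + jZ_L·tanβl)
     = 300·(554 − j203)/(300 − j375)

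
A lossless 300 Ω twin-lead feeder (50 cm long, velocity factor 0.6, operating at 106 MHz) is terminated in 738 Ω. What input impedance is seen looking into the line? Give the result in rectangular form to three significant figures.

λ = v/f = 0.6·c / 106 MHz = 1.7 m
βl = 2π·l/λ = 2π × 0.294 = 106°
tan(βl) = tan(106°) = -3.49
Z_in = Z_0·(Z_L + jZ_0·tanβl)/(Z_0 + jZ_L·tanβl)
     = 300·(738 − j1050)/(300 − j2570)

Z_in ≈ 130 + j70.8 Ω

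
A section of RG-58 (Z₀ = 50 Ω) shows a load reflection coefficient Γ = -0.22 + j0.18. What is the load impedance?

Z_L ≈ 30.2 + j11.8 Ω

Z_L = Z_0·(1 + Γ)/(1 − Γ) = 50·(0.78 + j0.18)/(1.22 − j0.18)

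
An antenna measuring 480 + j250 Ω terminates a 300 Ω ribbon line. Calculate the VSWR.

VSWR ≈ 2.21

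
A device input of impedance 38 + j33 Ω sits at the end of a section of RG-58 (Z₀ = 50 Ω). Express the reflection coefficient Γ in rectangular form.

Γ = (Z_L − Z_0)/(Z_L + Z_0) = (-12 + j33)/(88 + j33)

Γ ≈ 0.00374 + j0.374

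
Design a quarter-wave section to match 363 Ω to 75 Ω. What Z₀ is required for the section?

Z_qwt = √(Z_0·R_L) = √(75 × 363) = √27220

Z_qwt ≈ 165 Ω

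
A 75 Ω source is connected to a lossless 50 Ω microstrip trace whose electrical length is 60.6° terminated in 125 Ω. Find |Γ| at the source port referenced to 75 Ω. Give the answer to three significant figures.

tan(βl) = 1.77
Z_in = Z_0·(Z_L + jZ_0·tanβl)/(Z_0 + jZ_L·tanβl) = 25.1 − j22.5 Ω
Γ_s = (Z_in − Z_s)/(Z_in + Z_s) = (-49.9 − j22.5)/(100 − j22.5), |Γ_s| = 0.534

|Γ| ≈ 0.534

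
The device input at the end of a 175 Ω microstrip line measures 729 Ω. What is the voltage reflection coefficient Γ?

Γ = 0.613

Γ = (Z_L − Z_0)/(Z_L + Z_0) = (729 − 175)/(729 + 175) = 554/904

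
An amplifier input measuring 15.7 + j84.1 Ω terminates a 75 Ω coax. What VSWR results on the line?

Γ = (Z_L − Z_0)/(Z_L + Z_0) = (-59.3 + j84.1)/(90.7 + j84.1)
|Γ| = 103/124 = 0.832
VSWR = (1 + |Γ|)/(1 − |Γ|) = 1.83/0.168

VSWR ≈ 10.9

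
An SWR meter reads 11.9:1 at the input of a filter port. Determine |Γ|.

|Γ| ≈ 0.845

|Γ| = (S − 1)/(S + 1) = (11.9 − 1)/(11.9 + 1) = 10.9/12.9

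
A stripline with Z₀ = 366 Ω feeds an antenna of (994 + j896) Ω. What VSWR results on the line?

VSWR ≈ 5.09

Γ = (Z_L − Z_0)/(Z_L + Z_0) = (628 + j896)/(1360 + j896)
|Γ| = 1090/1630 = 0.672
VSWR = (1 + |Γ|)/(1 − |Γ|) = 1.67/0.328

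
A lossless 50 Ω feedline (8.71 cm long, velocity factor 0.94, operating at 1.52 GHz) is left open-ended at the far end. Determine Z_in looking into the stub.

Z_in ≈ +j257 Ω

λ = v/f = 0.94·c / 1.52 GHz = 0.186 m
βl = 2π·l/λ = 2π × 0.469 = 169°
tan(βl) = -0.194
For an open-ended stub, Z_in = −jZ_0·cot(βl) = −jZ_0/tan(βl)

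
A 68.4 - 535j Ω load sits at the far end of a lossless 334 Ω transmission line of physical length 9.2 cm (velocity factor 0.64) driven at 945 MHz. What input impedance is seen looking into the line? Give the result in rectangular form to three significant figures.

Z_in ≈ 283 − j1210 Ω

λ = v/f = 0.64·c / 945 MHz = 0.203 m
βl = 2π·l/λ = 2π × 0.453 = 163°
tan(βl) = tan(163°) = -0.305
Z_in = Z_0·(Z_L + jZ_0·tanβl)/(Z_0 + jZ_L·tanβl)
     = 334·(68.4 − j637)/(171 − j20.9)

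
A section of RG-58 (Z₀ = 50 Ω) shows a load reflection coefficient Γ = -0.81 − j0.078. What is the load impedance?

Z_L = Z_0·(1 + Γ)/(1 − Γ) = 50·(0.19 − j0.078)/(1.81 + j0.078)

Z_L ≈ 5.15 − j2.38 Ω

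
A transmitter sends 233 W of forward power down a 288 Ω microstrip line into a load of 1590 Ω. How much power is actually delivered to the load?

Γ = (1590 − 288)/(1590 + 288) = 0.693
|Γ|² = 0.481
P_refl = |Γ|²·P_inc = 112 W, P_del = (1 − |Γ|²)·P_inc = 121 W

P_delivered ≈ 121 W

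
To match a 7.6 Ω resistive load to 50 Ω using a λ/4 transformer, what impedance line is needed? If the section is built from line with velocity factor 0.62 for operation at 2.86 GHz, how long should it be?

Z_qwt = √(Z_0·R_L) = √(50 × 7.6) = √380
λ = 0.62·c/f = 0.065 m, so l = λ/4 = 0.0163 m

Z_qwt ≈ 19.5 Ω; length ≈ 1.63 cm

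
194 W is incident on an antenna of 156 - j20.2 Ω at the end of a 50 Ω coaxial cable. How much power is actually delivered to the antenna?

|Γ| = |(106 − j20.2)/(206 − j20.2)| = 0.521
|Γ|² = 0.272
P_refl = |Γ|²·P_inc = 52.7 W, P_del = (1 − |Γ|²)·P_inc = 141 W

P_delivered ≈ 141 W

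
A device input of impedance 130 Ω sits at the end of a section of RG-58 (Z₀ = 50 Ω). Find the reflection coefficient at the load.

Γ = 0.444

Γ = (Z_L − Z_0)/(Z_L + Z_0) = (130 − 50)/(130 + 50) = 80/180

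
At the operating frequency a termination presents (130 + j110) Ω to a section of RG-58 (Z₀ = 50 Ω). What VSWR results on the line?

Γ = (Z_L − Z_0)/(Z_L + Z_0) = (80 + j110)/(180 + j110)
|Γ| = 136/211 = 0.645
VSWR = (1 + |Γ|)/(1 − |Γ|) = 1.64/0.355

VSWR ≈ 4.63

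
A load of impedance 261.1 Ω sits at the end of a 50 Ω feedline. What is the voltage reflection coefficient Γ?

Γ = 0.679

Γ = (Z_L − Z_0)/(Z_L + Z_0) = (261.1 − 50)/(261.1 + 50) = 211.1/311.1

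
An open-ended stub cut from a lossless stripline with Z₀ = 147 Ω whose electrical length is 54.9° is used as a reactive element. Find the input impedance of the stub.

tan(βl) = 1.42
For an open-ended stub, Z_in = −jZ_0·cot(βl) = −jZ_0/tan(βl)

Z_in ≈ −j103 Ω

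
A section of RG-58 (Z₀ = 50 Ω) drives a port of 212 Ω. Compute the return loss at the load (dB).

RL ≈ 4.18 dB

Γ = (212 − 50)/(212 + 50) = 0.618
RL = −20·log₁₀|Γ| = −20·log₁₀(0.618)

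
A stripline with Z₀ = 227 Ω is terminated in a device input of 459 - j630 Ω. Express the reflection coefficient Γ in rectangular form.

Γ ≈ 0.641 − j0.33

Γ = (Z_L − Z_0)/(Z_L + Z_0) = (232 − j630)/(686 − j630)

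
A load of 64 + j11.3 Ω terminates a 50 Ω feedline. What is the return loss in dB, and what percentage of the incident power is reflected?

Γ = (14 + j11.3)/(114 + j11.3), |Γ| = 0.157
RL = −20·log₁₀(0.157) = 16.1 dB
P_refl/P_inc = |Γ|² = 0.0247

RL ≈ 16.1 dB; 2.47% of incident power reflected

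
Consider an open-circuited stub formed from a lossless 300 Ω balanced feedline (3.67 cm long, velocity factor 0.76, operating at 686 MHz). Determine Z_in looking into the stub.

λ = v/f = 0.76·c / 686 MHz = 0.332 m
βl = 2π·l/λ = 2π × 0.11 = 39.8°
tan(βl) = 0.832
For an open-circuited stub, Z_in = −jZ_0·cot(βl) = −jZ_0/tan(βl)

Z_in ≈ −j361 Ω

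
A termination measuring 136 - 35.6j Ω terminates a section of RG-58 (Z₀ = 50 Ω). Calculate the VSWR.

VSWR ≈ 2.93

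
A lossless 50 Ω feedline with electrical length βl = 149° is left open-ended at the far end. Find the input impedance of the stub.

Z_in ≈ +j83.2 Ω

tan(βl) = -0.601
For an open-ended stub, Z_in = −jZ_0·cot(βl) = −jZ_0/tan(βl)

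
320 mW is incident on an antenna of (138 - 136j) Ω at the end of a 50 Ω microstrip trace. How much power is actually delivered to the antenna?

|Γ| = |(88 − j136)/(188 − j136)| = 0.698
|Γ|² = 0.487
P_refl = |Γ|²·P_inc = 156 mW, P_del = (1 − |Γ|²)·P_inc = 164 mW

P_delivered ≈ 164 mW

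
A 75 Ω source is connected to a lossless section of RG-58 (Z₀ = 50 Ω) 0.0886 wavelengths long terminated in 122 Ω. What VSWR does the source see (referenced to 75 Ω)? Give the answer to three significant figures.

VSWR ≈ 2.27

βl = 2π × 0.0886 = 31.9°
tan(βl) = 0.622
Z_in = Z_0·(Z_L + jZ_0·tanβl)/(Z_0 + jZ_L·tanβl) = 51.2 − j46.6 Ω
Γ_s = (Z_in − Z_s)/(Z_in + Z_s) = (-23.8 − j46.6)/(126 − j46.6), |Γ_s| = 0.389
VSWR = (1 + |Γ_s|)/(1 − |Γ_s|)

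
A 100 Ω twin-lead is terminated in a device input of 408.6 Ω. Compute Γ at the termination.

Γ = (Z_L − Z_0)/(Z_L + Z_0) = (408.6 − 100)/(408.6 + 100) = 308.6/508.6

Γ = 0.607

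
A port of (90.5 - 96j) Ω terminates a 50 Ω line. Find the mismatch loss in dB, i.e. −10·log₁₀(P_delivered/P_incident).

Γ = (40.5 − j96)/(140.5 − j96), |Γ| = 0.612
|Γ|² = 0.375, so P_del/P_inc = 1 − |Γ|² = 0.625
ML = −10·log₁₀(1 − |Γ|²)

mismatch loss ≈ 2.04 dB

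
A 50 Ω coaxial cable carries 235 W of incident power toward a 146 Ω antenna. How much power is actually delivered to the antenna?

P_delivered ≈ 179 W

Γ = (146 − 50)/(146 + 50) = 0.49
|Γ|² = 0.24
P_refl = |Γ|²·P_inc = 56.4 W, P_del = (1 − |Γ|²)·P_inc = 179 W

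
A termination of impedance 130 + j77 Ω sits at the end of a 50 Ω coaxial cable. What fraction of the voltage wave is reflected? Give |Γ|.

|Γ| ≈ 0.567

Γ = (Z_L − Z_0)/(Z_L + Z_0) = (80 + j77)/(180 + j77)
|Γ| = 111/196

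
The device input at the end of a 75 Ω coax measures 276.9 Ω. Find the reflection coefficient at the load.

Γ = (Z_L − Z_0)/(Z_L + Z_0) = (276.9 − 75)/(276.9 + 75) = 201.9/351.9

Γ = 0.574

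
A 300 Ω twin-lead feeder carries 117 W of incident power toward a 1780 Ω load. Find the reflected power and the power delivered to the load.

Γ = (1780 − 300)/(1780 + 300) = 0.712
|Γ|² = 0.506
P_refl = |Γ|²·P_inc = 59.2 W, P_del = (1 − |Γ|²)·P_inc = 57.8 W

P_reflected ≈ 59.2 W; P_delivered ≈ 57.8 W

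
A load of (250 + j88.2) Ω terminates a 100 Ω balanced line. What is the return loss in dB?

Γ = (150 + j88.2)/(350 + j88.2), |Γ| = 0.482
RL = −20·log₁₀|Γ| = −20·log₁₀(0.482)

RL ≈ 6.34 dB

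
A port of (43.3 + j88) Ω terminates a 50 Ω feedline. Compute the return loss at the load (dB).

Γ = (-6.7 + j88)/(93.3 + j88), |Γ| = 0.688
RL = −20·log₁₀|Γ| = −20·log₁₀(0.688)

RL ≈ 3.25 dB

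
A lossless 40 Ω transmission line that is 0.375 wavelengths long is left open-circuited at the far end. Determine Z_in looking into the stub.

βl = 2π × 0.375 = 135°
tan(βl) = -1
For an open-circuited stub, Z_in = −jZ_0·cot(βl) = −jZ_0/tan(βl)

Z_in ≈ +j40 Ω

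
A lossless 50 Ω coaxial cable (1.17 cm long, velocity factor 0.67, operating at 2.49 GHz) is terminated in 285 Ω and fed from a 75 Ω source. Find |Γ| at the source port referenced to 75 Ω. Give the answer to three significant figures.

|Γ| ≈ 0.743

λ = v/f = 0.67·c / 2.49 GHz = 0.0807 m
βl = 2π·l/λ = 2π × 0.145 = 52.2°
tan(βl) = 1.29
Z_in = Z_0·(Z_L + jZ_0·tanβl)/(Z_0 + jZ_L·tanβl) = 13.8 − j36.9 Ω
Γ_s = (Z_in − Z_s)/(Z_in + Z_s) = (-61.2 − j36.9)/(88.8 − j36.9), |Γ_s| = 0.743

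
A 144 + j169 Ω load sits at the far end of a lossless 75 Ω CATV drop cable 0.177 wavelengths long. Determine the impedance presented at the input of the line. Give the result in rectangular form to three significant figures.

Z_in ≈ 26.4 − j61.2 Ω

βl = 2π × 0.177 = 63.7°
tan(βl) = tan(63.7°) = 2.03
Z_in = Z_0·(Z_L + jZ_0·tanβl)/(Z_0 + jZ_L·tanβl)
     = 75·(144 + j321)/(-267 + j292)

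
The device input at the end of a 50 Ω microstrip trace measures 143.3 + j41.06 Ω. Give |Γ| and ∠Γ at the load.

Γ ≈ 0.516 ∠ 11.8°

Γ = (Z_L − Z_0)/(Z_L + Z_0) = (93.3 + j41.06)/(193.3 + j41.06)
|Γ| = 102/198 = 0.516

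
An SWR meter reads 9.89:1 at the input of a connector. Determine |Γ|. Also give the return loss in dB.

|Γ| ≈ 0.816; return loss ≈ 1.76 dB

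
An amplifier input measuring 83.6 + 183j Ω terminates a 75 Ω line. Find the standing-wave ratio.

VSWR ≈ 7.21

Γ = (Z_L − Z_0)/(Z_L + Z_0) = (8.6 + j183)/(158.6 + j183)
|Γ| = 183/242 = 0.757
VSWR = (1 + |Γ|)/(1 − |Γ|) = 1.76/0.243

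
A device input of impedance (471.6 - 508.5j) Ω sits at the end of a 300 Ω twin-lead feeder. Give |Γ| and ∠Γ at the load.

Γ ≈ 0.581 ∠ -38°

Γ = (Z_L − Z_0)/(Z_L + Z_0) = (171.6 − j508.5)/(771.6 − j508.5)
|Γ| = 537/924 = 0.581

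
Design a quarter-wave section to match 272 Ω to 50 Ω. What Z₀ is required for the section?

Z_qwt ≈ 117 Ω

Z_qwt = √(Z_0·R_L) = √(50 × 272) = √13600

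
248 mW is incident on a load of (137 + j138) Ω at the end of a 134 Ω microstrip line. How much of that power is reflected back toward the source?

P_reflected ≈ 51.1 mW

|Γ| = |(3 + j138)/(271 + j138)| = 0.454
|Γ|² = 0.206
P_refl = |Γ|²·P_inc = 51.1 mW, P_del = (1 − |Γ|²)·P_inc = 197 mW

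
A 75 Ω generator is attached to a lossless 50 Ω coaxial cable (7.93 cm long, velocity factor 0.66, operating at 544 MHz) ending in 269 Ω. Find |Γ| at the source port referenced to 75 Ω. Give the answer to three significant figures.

λ = v/f = 0.66·c / 544 MHz = 0.364 m
βl = 2π·l/λ = 2π × 0.218 = 78.4°
tan(βl) = 4.89
Z_in = Z_0·(Z_L + jZ_0·tanβl)/(Z_0 + jZ_L·tanβl) = 9.67 − j9.86 Ω
Γ_s = (Z_in − Z_s)/(Z_in + Z_s) = (-65.3 − j9.86)/(84.7 − j9.86), |Γ_s| = 0.775

|Γ| ≈ 0.775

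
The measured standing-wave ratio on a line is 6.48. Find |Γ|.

|Γ| ≈ 0.733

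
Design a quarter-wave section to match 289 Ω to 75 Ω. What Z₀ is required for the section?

Z_qwt = √(Z_0·R_L) = √(75 × 289) = √21680

Z_qwt ≈ 147 Ω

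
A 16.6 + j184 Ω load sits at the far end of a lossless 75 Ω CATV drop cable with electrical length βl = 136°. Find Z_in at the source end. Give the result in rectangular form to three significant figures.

tan(βl) = tan(136°) = -0.966
Z_in = Z_0·(Z_L + jZ_0·tanβl)/(Z_0 + jZ_L·tanβl)
     = 75·(16.6 + j112)/(253 − j16)

Z_in ≈ 2.81 + j33.3 Ω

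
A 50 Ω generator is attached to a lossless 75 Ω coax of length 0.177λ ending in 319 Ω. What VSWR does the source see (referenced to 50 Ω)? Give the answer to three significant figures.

βl = 2π × 0.177 = 63.7°
tan(βl) = 2.03
Z_in = Z_0·(Z_L + jZ_0·tanβl)/(Z_0 + jZ_L·tanβl) = 21.6 − j34.5 Ω
Γ_s = (Z_in − Z_s)/(Z_in + Z_s) = (-28.4 − j34.5)/(71.6 − j34.5), |Γ_s| = 0.562
VSWR = (1 + |Γ_s|)/(1 − |Γ_s|)

VSWR ≈ 3.56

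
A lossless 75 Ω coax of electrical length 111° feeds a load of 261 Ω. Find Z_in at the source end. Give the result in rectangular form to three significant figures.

Z_in ≈ 24.4 + j26.1 Ω

tan(βl) = tan(111°) = -2.61
Z_in = Z_0·(Z_L + jZ_0·tanβl)/(Z_0 + jZ_L·tanβl)
     = 75·(261 − j195)/(75 − j680)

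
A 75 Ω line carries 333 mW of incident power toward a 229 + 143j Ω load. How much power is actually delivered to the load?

P_delivered ≈ 203 mW

|Γ| = |(154 + j143)/(304 + j143)| = 0.626
|Γ|² = 0.391
P_refl = |Γ|²·P_inc = 130 mW, P_del = (1 − |Γ|²)·P_inc = 203 mW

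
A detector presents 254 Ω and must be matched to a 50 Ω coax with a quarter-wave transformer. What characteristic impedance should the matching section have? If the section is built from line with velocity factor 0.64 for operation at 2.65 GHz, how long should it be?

Z_qwt ≈ 113 Ω; length ≈ 1.81 cm

Z_qwt = √(Z_0·R_L) = √(50 × 254) = √12700
λ = 0.64·c/f = 0.0725 m, so l = λ/4 = 0.0181 m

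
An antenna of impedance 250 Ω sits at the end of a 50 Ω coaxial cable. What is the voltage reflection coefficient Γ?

Γ = 0.667

Γ = (Z_L − Z_0)/(Z_L + Z_0) = (250 − 50)/(250 + 50) = 200/300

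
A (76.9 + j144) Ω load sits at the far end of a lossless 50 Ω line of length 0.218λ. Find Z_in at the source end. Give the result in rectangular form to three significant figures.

βl = 2π × 0.218 = 78.5°
tan(βl) = tan(78.5°) = 4.91
Z_in = Z_0·(Z_L + jZ_0·tanβl)/(Z_0 + jZ_L·tanβl)
     = 50·(76.9 + j389)/(-657 + j377)

Z_in ≈ 8.41 − j24.8 Ω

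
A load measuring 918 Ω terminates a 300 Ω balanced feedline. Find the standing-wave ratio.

Γ = (918 − 300)/(918 + 300) = 0.507
VSWR = (1 + 0.507)/(1 − 0.507)

VSWR ≈ 3.06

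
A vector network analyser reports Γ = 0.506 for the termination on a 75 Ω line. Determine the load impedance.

Z_L = Z_0·(1 + Γ)/(1 − Γ) = 75·(1.51)/(0.494)

Z_L ≈ 229 Ω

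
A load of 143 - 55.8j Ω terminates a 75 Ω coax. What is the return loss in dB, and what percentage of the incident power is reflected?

Γ = (68 − j55.8)/(218 − j55.8), |Γ| = 0.391
RL = −20·log₁₀(0.391) = 8.16 dB
P_refl/P_inc = |Γ|² = 0.153

RL ≈ 8.16 dB; 15.3% of incident power reflected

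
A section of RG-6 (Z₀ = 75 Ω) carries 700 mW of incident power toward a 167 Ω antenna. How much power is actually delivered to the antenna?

Γ = (167 − 75)/(167 + 75) = 0.38
|Γ|² = 0.145
P_refl = |Γ|²·P_inc = 101 mW, P_del = (1 − |Γ|²)·P_inc = 599 mW

P_delivered ≈ 599 mW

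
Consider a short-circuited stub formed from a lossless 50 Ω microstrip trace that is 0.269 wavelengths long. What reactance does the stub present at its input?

X_in ≈ -417 Ω (capacitive)

βl = 2π × 0.269 = 96.8°
tan(βl) = -8.34
For a short-circuited stub, Z_in = jZ_0·tan(βl)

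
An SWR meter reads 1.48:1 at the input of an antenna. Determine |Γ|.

|Γ| = (S − 1)/(S + 1) = (1.48 − 1)/(1.48 + 1) = 0.48/2.48

|Γ| ≈ 0.194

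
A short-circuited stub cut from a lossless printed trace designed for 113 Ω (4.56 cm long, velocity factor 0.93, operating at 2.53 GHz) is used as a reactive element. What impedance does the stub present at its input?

λ = v/f = 0.93·c / 2.53 GHz = 0.11 m
βl = 2π·l/λ = 2π × 0.414 = 149°
tan(βl) = -0.604
For a short-circuited stub, Z_in = jZ_0·tan(βl)

Z_in ≈ −j68.3 Ω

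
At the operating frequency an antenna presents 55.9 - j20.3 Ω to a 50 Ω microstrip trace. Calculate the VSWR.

VSWR ≈ 1.49

Γ = (Z_L − Z_0)/(Z_L + Z_0) = (5.9 − j20.3)/(105.9 − j20.3)
|Γ| = 21.1/108 = 0.196
VSWR = (1 + |Γ|)/(1 − |Γ|) = 1.2/0.804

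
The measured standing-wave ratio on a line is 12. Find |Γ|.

|Γ| = (S − 1)/(S + 1) = (12 − 1)/(12 + 1) = 11/13

|Γ| ≈ 0.846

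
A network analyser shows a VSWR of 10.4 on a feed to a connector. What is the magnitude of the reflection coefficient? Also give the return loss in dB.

|Γ| ≈ 0.825; return loss ≈ 1.68 dB

|Γ| = (S − 1)/(S + 1) = (10.4 − 1)/(10.4 + 1) = 9.4/11.4
RL = −20·log₁₀|Γ| = −20·log₁₀(0.825)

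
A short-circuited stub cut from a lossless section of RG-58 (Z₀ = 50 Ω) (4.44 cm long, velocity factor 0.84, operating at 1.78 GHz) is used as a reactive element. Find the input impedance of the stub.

λ = v/f = 0.84·c / 1.78 GHz = 0.142 m
βl = 2π·l/λ = 2π × 0.314 = 113°
tan(βl) = -2.37
For a short-circuited stub, Z_in = jZ_0·tan(βl)

Z_in ≈ −j118 Ω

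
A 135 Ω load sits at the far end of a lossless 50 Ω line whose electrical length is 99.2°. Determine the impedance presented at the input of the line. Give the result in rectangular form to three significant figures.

tan(βl) = tan(99.2°) = -6.17
Z_in = Z_0·(Z_L + jZ_0·tanβl)/(Z_0 + jZ_L·tanβl)
     = 50·(135 − j309)/(50 − j834)

Z_in ≈ 18.9 + j6.96 Ω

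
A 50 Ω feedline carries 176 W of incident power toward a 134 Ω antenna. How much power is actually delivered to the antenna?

P_delivered ≈ 139 W

Γ = (134 − 50)/(134 + 50) = 0.457
|Γ|² = 0.208
P_refl = |Γ|²·P_inc = 36.7 W, P_del = (1 − |Γ|²)·P_inc = 139 W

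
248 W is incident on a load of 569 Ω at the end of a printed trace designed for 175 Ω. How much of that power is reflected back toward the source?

Γ = (569 − 175)/(569 + 175) = 0.53
|Γ|² = 0.28
P_refl = |Γ|²·P_inc = 69.6 W, P_del = (1 − |Γ|²)·P_inc = 178 W

P_reflected ≈ 69.6 W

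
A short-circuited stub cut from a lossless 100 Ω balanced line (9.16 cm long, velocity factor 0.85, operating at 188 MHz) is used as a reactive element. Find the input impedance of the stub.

Z_in ≈ +j45.2 Ω

λ = v/f = 0.85·c / 188 MHz = 1.36 m
βl = 2π·l/λ = 2π × 0.0675 = 24.3°
tan(βl) = 0.452
For a short-circuited stub, Z_in = jZ_0·tan(βl)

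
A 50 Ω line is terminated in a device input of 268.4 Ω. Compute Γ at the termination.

Γ = 0.686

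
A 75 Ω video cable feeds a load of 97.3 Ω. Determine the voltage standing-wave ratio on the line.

Γ = (97.3 − 75)/(97.3 + 75) = 0.129
VSWR = (1 + 0.129)/(1 − 0.129)

VSWR ≈ 1.3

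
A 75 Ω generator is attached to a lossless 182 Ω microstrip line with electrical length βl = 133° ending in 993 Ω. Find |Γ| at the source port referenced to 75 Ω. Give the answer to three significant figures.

tan(βl) = -1.07
Z_in = Z_0·(Z_L + jZ_0·tanβl)/(Z_0 + jZ_L·tanβl) = 60.6 + j159 Ω
Γ_s = (Z_in − Z_s)/(Z_in + Z_s) = (-14.4 + j159)/(136 + j159), |Γ_s| = 0.765

|Γ| ≈ 0.765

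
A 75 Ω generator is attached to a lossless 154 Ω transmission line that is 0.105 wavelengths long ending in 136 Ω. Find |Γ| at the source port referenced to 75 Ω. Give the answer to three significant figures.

|Γ| ≈ 0.337

βl = 2π × 0.105 = 37.8°
tan(βl) = 0.776
Z_in = Z_0·(Z_L + jZ_0·tanβl)/(Z_0 + jZ_L·tanβl) = 148 + j17.9 Ω
Γ_s = (Z_in − Z_s)/(Z_in + Z_s) = (73.3 + j17.9)/(223 + j17.9), |Γ_s| = 0.337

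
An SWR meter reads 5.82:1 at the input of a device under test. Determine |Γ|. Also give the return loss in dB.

|Γ| = (S − 1)/(S + 1) = (5.82 − 1)/(5.82 + 1) = 4.82/6.82
RL = −20·log₁₀|Γ| = −20·log₁₀(0.707)

|Γ| ≈ 0.707; return loss ≈ 3.01 dB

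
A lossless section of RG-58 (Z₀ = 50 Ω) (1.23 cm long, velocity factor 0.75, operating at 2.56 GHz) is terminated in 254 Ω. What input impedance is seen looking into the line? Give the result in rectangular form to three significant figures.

λ = v/f = 0.75·c / 2.56 GHz = 0.0879 m
βl = 2π·l/λ = 2π × 0.14 = 50.4°
tan(βl) = tan(50.4°) = 1.21
Z_in = Z_0·(Z_L + jZ_0·tanβl)/(Z_0 + jZ_L·tanβl)
     = 50·(254 + j60.4)/(50 + j307)

Z_in ≈ 16.2 − j38.8 Ω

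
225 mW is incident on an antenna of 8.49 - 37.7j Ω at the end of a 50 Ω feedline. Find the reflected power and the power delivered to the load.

P_reflected ≈ 146 mW; P_delivered ≈ 78.9 mW

|Γ| = |(-41.51 − j37.7)/(58.49 − j37.7)| = 0.806
|Γ|² = 0.649
P_refl = |Γ|²·P_inc = 146 mW, P_del = (1 − |Γ|²)·P_inc = 78.9 mW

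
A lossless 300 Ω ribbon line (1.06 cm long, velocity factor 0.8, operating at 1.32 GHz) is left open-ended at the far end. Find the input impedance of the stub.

Z_in ≈ −j782 Ω

λ = v/f = 0.8·c / 1.32 GHz = 0.182 m
βl = 2π·l/λ = 2π × 0.0583 = 21°
tan(βl) = 0.384
For an open-ended stub, Z_in = −jZ_0·cot(βl) = −jZ_0/tan(βl)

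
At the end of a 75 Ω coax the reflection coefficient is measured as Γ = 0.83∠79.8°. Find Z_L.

Z_L ≈ 16.7 + j87.8 Ω

Z_L = Z_0·(1 + Γ)/(1 − Γ) = 75·(1.15 + j0.817)/(0.853 − j0.817)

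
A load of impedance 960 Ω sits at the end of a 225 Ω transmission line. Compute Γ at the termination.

Γ = (Z_L − Z_0)/(Z_L + Z_0) = (960 − 225)/(960 + 225) = 735/1185

Γ = 0.62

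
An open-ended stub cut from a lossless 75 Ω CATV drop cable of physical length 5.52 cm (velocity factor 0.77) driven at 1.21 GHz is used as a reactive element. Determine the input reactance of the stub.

X_in ≈ 18.8 Ω (inductive)

λ = v/f = 0.77·c / 1.21 GHz = 0.191 m
βl = 2π·l/λ = 2π × 0.289 = 104°
tan(βl) = -3.98
For an open-ended stub, Z_in = −jZ_0·cot(βl) = −jZ_0/tan(βl)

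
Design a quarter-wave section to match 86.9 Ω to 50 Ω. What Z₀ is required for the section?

Z_qwt = √(Z_0·R_L) = √(50 × 86.9) = √4345

Z_qwt ≈ 65.9 Ω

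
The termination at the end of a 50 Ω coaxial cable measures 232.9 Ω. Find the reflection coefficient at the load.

Γ = 0.647

Γ = (Z_L − Z_0)/(Z_L + Z_0) = (232.9 − 50)/(232.9 + 50) = 182.9/282.9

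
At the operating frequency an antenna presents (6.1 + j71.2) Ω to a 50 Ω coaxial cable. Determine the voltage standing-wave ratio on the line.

Γ = (Z_L − Z_0)/(Z_L + Z_0) = (-43.9 + j71.2)/(56.1 + j71.2)
|Γ| = 83.6/90.6 = 0.923
VSWR = (1 + |Γ|)/(1 − |Γ|) = 1.92/0.0772

VSWR ≈ 24.9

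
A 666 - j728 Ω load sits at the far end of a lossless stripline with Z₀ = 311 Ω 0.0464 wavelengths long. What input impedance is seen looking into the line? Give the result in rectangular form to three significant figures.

Z_in ≈ 219 − j456 Ω

βl = 2π × 0.0464 = 16.7°
tan(βl) = tan(16.7°) = 0.3
Z_in = Z_0·(Z_L + jZ_0·tanβl)/(Z_0 + jZ_L·tanβl)
     = 311·(666 − j635)/(529 + j200)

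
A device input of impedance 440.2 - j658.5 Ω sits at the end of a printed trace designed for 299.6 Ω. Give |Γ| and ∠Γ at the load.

Γ ≈ 0.68 ∠ -36.3°

Γ = (Z_L − Z_0)/(Z_L + Z_0) = (140.6 − j658.5)/(739.8 − j658.5)
|Γ| = 673/990 = 0.68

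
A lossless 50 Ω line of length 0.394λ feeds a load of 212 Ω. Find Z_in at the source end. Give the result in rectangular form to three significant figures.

βl = 2π × 0.394 = 142°
tan(βl) = tan(142°) = -0.786
Z_in = Z_0·(Z_L + jZ_0·tanβl)/(Z_0 + jZ_L·tanβl)
     = 50·(212 − j39.3)/(50 − j167)

Z_in ≈ 28.3 + j55.1 Ω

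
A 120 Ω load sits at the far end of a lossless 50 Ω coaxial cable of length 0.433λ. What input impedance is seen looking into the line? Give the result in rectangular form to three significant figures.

βl = 2π × 0.433 = 156°
tan(βl) = tan(156°) = -0.448
Z_in = Z_0·(Z_L + jZ_0·tanβl)/(Z_0 + jZ_L·tanβl)
     = 50·(120 − j22.4)/(50 − j53.7)

Z_in ≈ 66.9 + j49.5 Ω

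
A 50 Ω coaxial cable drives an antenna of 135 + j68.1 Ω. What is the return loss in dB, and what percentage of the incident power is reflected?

RL ≈ 5.15 dB; 30.5% of incident power reflected

Γ = (85 + j68.1)/(185 + j68.1), |Γ| = 0.552
RL = −20·log₁₀(0.552) = 5.15 dB
P_refl/P_inc = |Γ|² = 0.305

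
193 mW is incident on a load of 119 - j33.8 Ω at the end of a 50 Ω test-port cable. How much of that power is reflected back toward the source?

|Γ| = |(69 − j33.8)/(169 − j33.8)| = 0.446
|Γ|² = 0.199
P_refl = |Γ|²·P_inc = 38.4 mW, P_del = (1 − |Γ|²)·P_inc = 155 mW

P_reflected ≈ 38.4 mW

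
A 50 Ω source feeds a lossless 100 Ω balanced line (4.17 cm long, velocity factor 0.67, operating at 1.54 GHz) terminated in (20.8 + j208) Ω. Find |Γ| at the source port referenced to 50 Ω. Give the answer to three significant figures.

λ = v/f = 0.67·c / 1.54 GHz = 0.131 m
βl = 2π·l/λ = 2π × 0.319 = 115°
tan(βl) = -2.14
Z_in = Z_0·(Z_L + jZ_0·tanβl)/(Z_0 + jZ_L·tanβl) = 3.88 − j0.834 Ω
Γ_s = (Z_in − Z_s)/(Z_in + Z_s) = (-46.1 − j0.834)/(53.9 − j0.834), |Γ_s| = 0.856

|Γ| ≈ 0.856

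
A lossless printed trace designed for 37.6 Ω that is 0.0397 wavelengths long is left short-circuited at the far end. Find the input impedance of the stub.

βl = 2π × 0.0397 = 14.3°
tan(βl) = 0.255
For a short-circuited stub, Z_in = jZ_0·tan(βl)

Z_in ≈ +j9.58 Ω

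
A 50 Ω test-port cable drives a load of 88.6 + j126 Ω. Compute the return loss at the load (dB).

Γ = (38.6 + j126)/(138.6 + j126), |Γ| = 0.704
RL = −20·log₁₀|Γ| = −20·log₁₀(0.704)

RL ≈ 3.05 dB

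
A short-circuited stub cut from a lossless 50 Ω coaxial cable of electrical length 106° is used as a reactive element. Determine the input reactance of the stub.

tan(βl) = -3.49
For a short-circuited stub, Z_in = jZ_0·tan(βl)

X_in ≈ -174 Ω (capacitive)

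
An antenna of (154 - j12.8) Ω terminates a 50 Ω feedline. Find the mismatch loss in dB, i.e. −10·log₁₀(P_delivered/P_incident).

mismatch loss ≈ 1.32 dB

Γ = (104 − j12.8)/(204 − j12.8), |Γ| = 0.513
|Γ|² = 0.263, so P_del/P_inc = 1 − |Γ|² = 0.737
ML = −10·log₁₀(1 − |Γ|²)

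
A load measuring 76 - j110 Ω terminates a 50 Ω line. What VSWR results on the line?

VSWR ≈ 5.17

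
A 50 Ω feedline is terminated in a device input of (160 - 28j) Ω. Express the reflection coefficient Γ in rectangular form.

Γ = (Z_L − Z_0)/(Z_L + Z_0) = (110 − j28)/(210 − j28)

Γ ≈ 0.532 − j0.0624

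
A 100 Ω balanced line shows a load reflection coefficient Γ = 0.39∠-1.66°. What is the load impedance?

Z_L ≈ 228 − j6.07 Ω

Z_L = Z_0·(1 + Γ)/(1 − Γ) = 100·(1.39 − j0.0113)/(0.61 + j0.0113)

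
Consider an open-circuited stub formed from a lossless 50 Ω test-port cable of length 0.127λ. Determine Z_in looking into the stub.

βl = 2π × 0.127 = 45.7°
tan(βl) = 1.03
For an open-circuited stub, Z_in = −jZ_0·cot(βl) = −jZ_0/tan(βl)

Z_in ≈ −j48.8 Ω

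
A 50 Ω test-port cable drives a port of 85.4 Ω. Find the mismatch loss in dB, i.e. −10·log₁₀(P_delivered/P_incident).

mismatch loss ≈ 0.307 dB

Γ = (85.4 − 50)/(85.4 + 50) = 0.261
|Γ|² = 0.0684, so P_del/P_inc = 1 − |Γ|² = 0.932
ML = −10·log₁₀(1 − |Γ|²)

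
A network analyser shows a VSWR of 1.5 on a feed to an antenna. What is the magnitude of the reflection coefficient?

|Γ| ≈ 0.2

|Γ| = (S − 1)/(S + 1) = (1.5 − 1)/(1.5 + 1) = 0.5/2.5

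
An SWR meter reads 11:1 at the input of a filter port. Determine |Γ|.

|Γ| = (S − 1)/(S + 1) = (11 − 1)/(11 + 1) = 10/12

|Γ| ≈ 0.833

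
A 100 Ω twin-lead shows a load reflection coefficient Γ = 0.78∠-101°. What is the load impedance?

Z_L ≈ 20.5 − j80.3 Ω

Z_L = Z_0·(1 + Γ)/(1 − Γ) = 100·(0.851 − j0.766)/(1.15 + j0.766)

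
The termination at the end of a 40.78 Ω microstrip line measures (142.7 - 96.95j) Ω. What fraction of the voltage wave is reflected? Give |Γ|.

|Γ| ≈ 0.678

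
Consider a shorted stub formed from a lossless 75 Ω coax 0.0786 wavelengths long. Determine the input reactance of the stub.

βl = 2π × 0.0786 = 28.3°
tan(βl) = 0.538
For a shorted stub, Z_in = jZ_0·tan(βl)

X_in ≈ 40.4 Ω (inductive)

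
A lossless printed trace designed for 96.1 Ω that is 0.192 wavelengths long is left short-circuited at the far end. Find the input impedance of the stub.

βl = 2π × 0.192 = 69.1°
tan(βl) = 2.62
For a short-circuited stub, Z_in = jZ_0·tan(βl)

Z_in ≈ +j252 Ω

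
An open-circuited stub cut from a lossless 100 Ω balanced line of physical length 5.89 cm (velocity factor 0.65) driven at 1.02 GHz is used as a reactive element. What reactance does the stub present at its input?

λ = v/f = 0.65·c / 1.02 GHz = 0.191 m
βl = 2π·l/λ = 2π × 0.308 = 111°
tan(βl) = -2.62
For an open-circuited stub, Z_in = −jZ_0·cot(βl) = −jZ_0/tan(βl)

X_in ≈ 38.2 Ω (inductive)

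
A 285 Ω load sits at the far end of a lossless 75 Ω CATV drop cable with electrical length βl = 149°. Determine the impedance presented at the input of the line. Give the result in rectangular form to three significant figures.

tan(βl) = tan(149°) = -0.601
Z_in = Z_0·(Z_L + jZ_0·tanβl)/(Z_0 + jZ_L·tanβl)
     = 75·(285 − j45.1)/(75 − j171)

Z_in ≈ 62.4 + j97.5 Ω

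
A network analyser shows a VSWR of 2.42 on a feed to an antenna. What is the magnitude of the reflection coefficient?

|Γ| ≈ 0.415

|Γ| = (S − 1)/(S + 1) = (2.42 − 1)/(2.42 + 1) = 1.42/3.42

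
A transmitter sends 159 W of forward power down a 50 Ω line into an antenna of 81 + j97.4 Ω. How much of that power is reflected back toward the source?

|Γ| = |(31 + j97.4)/(131 + j97.4)| = 0.626
|Γ|² = 0.392
P_refl = |Γ|²·P_inc = 62.3 W, P_del = (1 − |Γ|²)·P_inc = 96.7 W

P_reflected ≈ 62.3 W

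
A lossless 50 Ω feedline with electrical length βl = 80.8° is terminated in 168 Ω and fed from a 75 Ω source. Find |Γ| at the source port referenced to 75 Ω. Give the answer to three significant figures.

|Γ| ≈ 0.665

tan(βl) = 6.17
Z_in = Z_0·(Z_L + jZ_0·tanβl)/(Z_0 + jZ_L·tanβl) = 15.2 − j7.36 Ω
Γ_s = (Z_in − Z_s)/(Z_in + Z_s) = (-59.8 − j7.36)/(90.2 − j7.36), |Γ_s| = 0.665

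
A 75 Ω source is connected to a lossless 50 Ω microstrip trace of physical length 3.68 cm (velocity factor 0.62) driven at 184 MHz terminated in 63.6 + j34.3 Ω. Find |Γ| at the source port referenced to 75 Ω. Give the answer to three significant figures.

|Γ| ≈ 0.165

λ = v/f = 0.62·c / 184 MHz = 1.01 m
βl = 2π·l/λ = 2π × 0.0364 = 13.1°
tan(βl) = 0.233
Z_in = Z_0·(Z_L + jZ_0·tanβl)/(Z_0 + jZ_L·tanβl) = 84.5 + j24.9 Ω
Γ_s = (Z_in − Z_s)/(Z_in + Z_s) = (9.46 + j24.9)/(159 + j24.9), |Γ_s| = 0.165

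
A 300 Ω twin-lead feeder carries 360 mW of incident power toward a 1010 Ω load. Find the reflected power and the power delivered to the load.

P_reflected ≈ 106 mW; P_delivered ≈ 254 mW

Γ = (1010 − 300)/(1010 + 300) = 0.542
|Γ|² = 0.294
P_refl = |Γ|²·P_inc = 106 mW, P_del = (1 − |Γ|²)·P_inc = 254 mW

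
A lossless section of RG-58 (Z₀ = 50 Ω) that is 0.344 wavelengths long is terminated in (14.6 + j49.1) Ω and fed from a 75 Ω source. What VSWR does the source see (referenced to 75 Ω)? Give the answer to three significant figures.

βl = 2π × 0.344 = 124°
tan(βl) = -1.49
Z_in = Z_0·(Z_L + jZ_0·tanβl)/(Z_0 + jZ_L·tanβl) = 7.52 − j9.01 Ω
Γ_s = (Z_in − Z_s)/(Z_in + Z_s) = (-67.5 − j9.01)/(82.5 − j9.01), |Γ_s| = 0.82
VSWR = (1 + |Γ_s|)/(1 − |Γ_s|)

VSWR ≈ 10.1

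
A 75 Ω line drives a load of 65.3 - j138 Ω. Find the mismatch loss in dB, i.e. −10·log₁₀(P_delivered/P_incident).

mismatch loss ≈ 2.96 dB

Γ = (-9.7 − j138)/(140.3 − j138), |Γ| = 0.703
|Γ|² = 0.494, so P_del/P_inc = 1 − |Γ|² = 0.506
ML = −10·log₁₀(1 − |Γ|²)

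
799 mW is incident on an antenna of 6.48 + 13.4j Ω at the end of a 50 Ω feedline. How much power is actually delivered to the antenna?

P_delivered ≈ 307 mW

|Γ| = |(-43.52 + j13.4)/(56.48 + j13.4)| = 0.784
|Γ|² = 0.615
P_refl = |Γ|²·P_inc = 492 mW, P_del = (1 − |Γ|²)·P_inc = 307 mW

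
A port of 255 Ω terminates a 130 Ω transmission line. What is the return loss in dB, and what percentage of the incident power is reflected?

Γ = (255 − 130)/(255 + 130) = 0.325
RL = −20·log₁₀(0.325) = 9.77 dB
P_refl/P_inc = |Γ|² = 0.105

RL ≈ 9.77 dB; 10.5% of incident power reflected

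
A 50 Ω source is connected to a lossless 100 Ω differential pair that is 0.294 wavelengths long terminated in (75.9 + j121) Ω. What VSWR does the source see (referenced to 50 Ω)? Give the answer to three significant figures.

βl = 2π × 0.294 = 106°
tan(βl) = -3.52
Z_in = Z_0·(Z_L + jZ_0·tanβl)/(Z_0 + jZ_L·tanβl) = 29.2 − j29.1 Ω
Γ_s = (Z_in − Z_s)/(Z_in + Z_s) = (-20.8 − j29.1)/(79.2 − j29.1), |Γ_s| = 0.424
VSWR = (1 + |Γ_s|)/(1 − |Γ_s|)

VSWR ≈ 2.47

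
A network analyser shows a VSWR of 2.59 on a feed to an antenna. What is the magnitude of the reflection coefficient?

|Γ| = (S − 1)/(S + 1) = (2.59 − 1)/(2.59 + 1) = 1.59/3.59

|Γ| ≈ 0.443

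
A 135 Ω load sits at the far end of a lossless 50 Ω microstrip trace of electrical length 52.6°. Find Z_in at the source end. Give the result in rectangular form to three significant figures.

tan(βl) = tan(52.6°) = 1.31
Z_in = Z_0·(Z_L + jZ_0·tanβl)/(Z_0 + jZ_L·tanβl)
     = 50·(135 + j65.4)/(50 + j177)

Z_in ≈ 27.2 − j30.5 Ω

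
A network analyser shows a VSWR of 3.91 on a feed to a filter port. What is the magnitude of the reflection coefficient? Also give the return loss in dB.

|Γ| ≈ 0.593; return loss ≈ 4.54 dB

|Γ| = (S − 1)/(S + 1) = (3.91 − 1)/(3.91 + 1) = 2.91/4.91
RL = −20·log₁₀|Γ| = −20·log₁₀(0.593)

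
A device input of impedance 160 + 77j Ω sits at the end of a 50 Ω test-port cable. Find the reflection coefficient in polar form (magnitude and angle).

Γ ≈ 0.6 ∠ 14.9°

Γ = (Z_L − Z_0)/(Z_L + Z_0) = (110 + j77)/(210 + j77)
|Γ| = 134/224 = 0.6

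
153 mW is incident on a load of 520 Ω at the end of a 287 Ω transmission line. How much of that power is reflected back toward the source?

P_reflected ≈ 12.8 mW

Γ = (520 − 287)/(520 + 287) = 0.289
|Γ|² = 0.0834
P_refl = |Γ|²·P_inc = 12.8 mW, P_del = (1 − |Γ|²)·P_inc = 140 mW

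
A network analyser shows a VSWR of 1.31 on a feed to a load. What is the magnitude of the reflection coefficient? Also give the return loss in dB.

|Γ| = (S − 1)/(S + 1) = (1.31 − 1)/(1.31 + 1) = 0.31/2.31
RL = −20·log₁₀|Γ| = −20·log₁₀(0.134)

|Γ| ≈ 0.134; return loss ≈ 17.4 dB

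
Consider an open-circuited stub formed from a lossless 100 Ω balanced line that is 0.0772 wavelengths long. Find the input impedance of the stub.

Z_in ≈ −j190 Ω

βl = 2π × 0.0772 = 27.8°
tan(βl) = 0.527
For an open-circuited stub, Z_in = −jZ_0·cot(βl) = −jZ_0/tan(βl)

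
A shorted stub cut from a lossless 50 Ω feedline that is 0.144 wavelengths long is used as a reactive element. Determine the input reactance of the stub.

X_in ≈ 63.6 Ω (inductive)

βl = 2π × 0.144 = 51.8°
tan(βl) = 1.27
For a shorted stub, Z_in = jZ_0·tan(βl)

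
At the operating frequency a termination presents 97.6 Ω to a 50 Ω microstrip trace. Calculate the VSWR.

Γ = (97.6 − 50)/(97.6 + 50) = 0.322
VSWR = (1 + 0.322)/(1 − 0.322)

VSWR ≈ 1.95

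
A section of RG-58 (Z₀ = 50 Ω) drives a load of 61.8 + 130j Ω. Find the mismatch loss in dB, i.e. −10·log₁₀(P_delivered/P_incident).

mismatch loss ≈ 3.76 dB

Γ = (11.8 + j130)/(111.8 + j130), |Γ| = 0.761
|Γ|² = 0.58, so P_del/P_inc = 1 − |Γ|² = 0.42
ML = −10·log₁₀(1 − |Γ|²)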